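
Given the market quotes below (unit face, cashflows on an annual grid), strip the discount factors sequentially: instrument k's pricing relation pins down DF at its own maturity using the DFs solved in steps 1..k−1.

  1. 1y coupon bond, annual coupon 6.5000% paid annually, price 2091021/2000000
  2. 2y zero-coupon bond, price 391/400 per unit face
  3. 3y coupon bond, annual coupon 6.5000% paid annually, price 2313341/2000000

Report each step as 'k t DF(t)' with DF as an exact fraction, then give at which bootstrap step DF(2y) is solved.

step 1 [1y] bond c/1=13/200: DF=(2091021/2000000 − 13/200·(0))/(1+13/200) = 9817/10000 ≈ 0.981700
step 2 [2y] zero: DF = P = 391/400 ≈ 0.977500
step 3 [3y] bond c/1=13/200: DF=(2313341/2000000 − 13/200·(0.981700+0.977500))/(1+13/200) = 1933/2000 ≈ 0.966500

1 1 9817/10000
2 2 391/400
3 3 1933/2000
DF(2y) is solved at step 2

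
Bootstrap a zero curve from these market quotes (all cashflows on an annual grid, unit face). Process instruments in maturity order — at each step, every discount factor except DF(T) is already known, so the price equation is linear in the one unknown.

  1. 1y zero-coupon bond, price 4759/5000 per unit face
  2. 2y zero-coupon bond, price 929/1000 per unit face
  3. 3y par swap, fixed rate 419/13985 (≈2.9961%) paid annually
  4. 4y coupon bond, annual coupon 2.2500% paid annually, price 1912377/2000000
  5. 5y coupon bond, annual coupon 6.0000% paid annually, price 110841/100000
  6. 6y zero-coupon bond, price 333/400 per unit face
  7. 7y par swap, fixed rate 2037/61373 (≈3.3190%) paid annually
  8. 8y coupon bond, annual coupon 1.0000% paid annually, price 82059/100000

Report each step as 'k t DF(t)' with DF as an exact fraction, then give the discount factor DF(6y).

step 1 [1y] zero: DF = P = 4759/5000 ≈ 0.951800
step 2 [2y] zero: DF = P = 929/1000 ≈ 0.929000
step 3 [3y] swap r/1=419/13985: DF=(1 − 419/13985·(0.951800+0.929000))/(1+419/13985) = 4581/5000 ≈ 0.916200
step 4 [4y] bond c/1=9/400: DF=(1912377/2000000 − 9/400·(0.951800+0.929000+0.916200))/(1+9/400) = 546/625 ≈ 0.873600
step 5 [5y] bond c/1=3/50: DF=(110841/100000 − 3/50·(0.951800+0.929000+0.916200+0.873600))/(1+3/50) = 8379/10000 ≈ 0.837900
step 6 [6y] zero: DF = P = 333/400 ≈ 0.832500
step 7 [7y] swap r/1=2037/61373: DF=(1 − 2037/61373·(0.951800+0.929000+0.916200+0.873600+0.837900+0.832500))/(1+2037/61373) = 7963/10000 ≈ 0.796300
step 8 [8y] bond c/1=1/100: DF=(82059/100000 − 1/100·(0.951800+0.929000+0.916200+0.873600+0.837900+0.832500+0.796300))/(1+1/100) = 7517/10000 ≈ 0.751700

1 1 4759/5000
2 2 929/1000
3 3 4581/5000
4 4 546/625
5 5 8379/10000
6 6 333/400
7 7 7963/10000
8 8 7517/10000
DF(6y) = 333/400 ≈ 0.832500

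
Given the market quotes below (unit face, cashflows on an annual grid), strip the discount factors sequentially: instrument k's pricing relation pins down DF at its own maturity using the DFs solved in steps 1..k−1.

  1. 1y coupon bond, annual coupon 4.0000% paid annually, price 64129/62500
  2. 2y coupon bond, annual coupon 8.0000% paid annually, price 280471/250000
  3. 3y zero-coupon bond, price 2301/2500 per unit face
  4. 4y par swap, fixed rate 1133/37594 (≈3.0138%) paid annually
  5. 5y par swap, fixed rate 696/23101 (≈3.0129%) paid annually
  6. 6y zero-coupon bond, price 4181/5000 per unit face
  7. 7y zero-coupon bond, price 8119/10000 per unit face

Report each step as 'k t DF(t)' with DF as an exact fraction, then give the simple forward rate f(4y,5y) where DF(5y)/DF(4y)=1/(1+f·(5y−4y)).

step 1 [1y] bond c/1=1/25: DF=(64129/62500 − 1/25·(0))/(1+1/25) = 4933/5000 ≈ 0.986600
step 2 [2y] bond c/1=2/25: DF=(280471/250000 − 2/25·(0.986600))/(1+2/25) = 9657/10000 ≈ 0.965700
step 3 [3y] zero: DF = P = 2301/2500 ≈ 0.920400
step 4 [4y] swap r/1=1133/37594: DF=(1 − 1133/37594·(0.986600+0.965700+0.920400))/(1+1133/37594) = 8867/10000 ≈ 0.886700
step 5 [5y] swap r/1=696/23101: DF=(1 − 696/23101·(0.986600+0.965700+0.920400+0.886700))/(1+696/23101) = 538/625 ≈ 0.860800
step 6 [6y] zero: DF = P = 4181/5000 ≈ 0.836200
step 7 [7y] zero: DF = P = 8119/10000 ≈ 0.811900

1 1 4933/5000
2 2 9657/10000
3 3 2301/2500
4 4 8867/10000
5 5 538/625
6 6 4181/5000
7 7 8119/10000
f(4y,5y) = ((8867/10000)/(538/625) − 1)/(1) = 259/8608 ≈ 3.0088%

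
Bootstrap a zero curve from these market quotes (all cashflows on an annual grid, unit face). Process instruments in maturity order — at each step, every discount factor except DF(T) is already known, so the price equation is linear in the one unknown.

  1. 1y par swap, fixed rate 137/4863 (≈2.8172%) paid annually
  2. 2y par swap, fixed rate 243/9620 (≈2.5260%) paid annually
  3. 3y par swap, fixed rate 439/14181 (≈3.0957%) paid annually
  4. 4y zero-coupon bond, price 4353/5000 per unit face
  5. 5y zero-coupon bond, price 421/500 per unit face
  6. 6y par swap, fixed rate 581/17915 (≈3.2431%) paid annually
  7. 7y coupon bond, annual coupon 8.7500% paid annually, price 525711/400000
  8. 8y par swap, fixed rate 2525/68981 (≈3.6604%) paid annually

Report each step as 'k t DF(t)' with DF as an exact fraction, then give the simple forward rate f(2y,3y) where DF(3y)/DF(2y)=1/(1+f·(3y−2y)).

step 1 [1y] swap r/1=137/4863: DF=(1 − 137/4863·(0))/(1+137/4863) = 4863/5000 ≈ 0.972600
step 2 [2y] swap r/1=243/9620: DF=(1 − 243/9620·(0.972600))/(1+243/9620) = 4757/5000 ≈ 0.951400
step 3 [3y] swap r/1=439/14181: DF=(1 − 439/14181·(0.972600+0.951400))/(1+439/14181) = 4561/5000 ≈ 0.912200
step 4 [4y] zero: DF = P = 4353/5000 ≈ 0.870600
step 5 [5y] zero: DF = P = 421/500 ≈ 0.842000
step 6 [6y] swap r/1=581/17915: DF=(1 − 581/17915·(0.972600+0.951400+0.912200+0.870600+0.842000))/(1+581/17915) = 8257/10000 ≈ 0.825700
step 7 [7y] bond c/1=7/80: DF=(525711/400000 − 7/80·(0.972600+0.951400+0.912200+0.870600+0.842000+0.825700))/(1+7/80) = 7761/10000 ≈ 0.776100
step 8 [8y] swap r/1=2525/68981: DF=(1 − 2525/68981·(0.972600+0.951400+0.912200+0.870600+0.842000+0.825700+0.776100))/(1+2525/68981) = 299/400 ≈ 0.747500

1 1 4863/5000
2 2 4757/5000
3 3 4561/5000
4 4 4353/5000
5 5 421/500
6 6 8257/10000
7 7 7761/10000
8 8 299/400
f(2y,3y) = ((4757/5000)/(4561/5000) − 1)/(1) = 196/4561 ≈ 4.2973%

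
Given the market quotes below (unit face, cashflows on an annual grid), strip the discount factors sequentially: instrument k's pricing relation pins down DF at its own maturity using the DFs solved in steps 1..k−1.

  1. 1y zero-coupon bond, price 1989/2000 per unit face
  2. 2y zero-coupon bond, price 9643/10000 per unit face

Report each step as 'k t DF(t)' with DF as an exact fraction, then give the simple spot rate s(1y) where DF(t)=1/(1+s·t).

step 1 [1y] zero: DF = P = 1989/2000 ≈ 0.994500
step 2 [2y] zero: DF = P = 9643/10000 ≈ 0.964300

1 1 1989/2000
2 2 9643/10000
s(1y) = (1/(1989/2000) − 1)/(1) = 11/1989 ≈ 0.5530%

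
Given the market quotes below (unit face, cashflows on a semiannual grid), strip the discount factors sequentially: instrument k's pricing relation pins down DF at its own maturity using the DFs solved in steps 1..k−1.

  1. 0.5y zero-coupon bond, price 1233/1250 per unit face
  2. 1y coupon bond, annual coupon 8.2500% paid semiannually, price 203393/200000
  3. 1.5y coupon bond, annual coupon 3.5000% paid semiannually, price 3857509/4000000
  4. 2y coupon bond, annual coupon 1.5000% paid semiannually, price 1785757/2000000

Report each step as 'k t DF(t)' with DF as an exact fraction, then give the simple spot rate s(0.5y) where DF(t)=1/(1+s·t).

step 1 [0.5y] zero: DF = P = 1233/1250 ≈ 0.986400
step 2 [1y] bond c/2=33/800: DF=(203393/200000 − 33/800·(0.986400))/(1+33/800) = 586/625 ≈ 0.937600
step 3 [1.5y] bond c/2=7/400: DF=(3857509/4000000 − 7/400·(0.986400+0.937600))/(1+7/400) = 9147/10000 ≈ 0.914700
step 4 [2y] bond c/2=3/400: DF=(1785757/2000000 − 3/400·(0.986400+0.937600+0.914700))/(1+3/400) = 8651/10000 ≈ 0.865100

1 1/2 1233/1250
2 1 586/625
3 3/2 9147/10000
4 2 8651/10000
s(0.5y) = (1/(1233/1250) − 1)/(1/2) = 34/1233 ≈ 2.7575%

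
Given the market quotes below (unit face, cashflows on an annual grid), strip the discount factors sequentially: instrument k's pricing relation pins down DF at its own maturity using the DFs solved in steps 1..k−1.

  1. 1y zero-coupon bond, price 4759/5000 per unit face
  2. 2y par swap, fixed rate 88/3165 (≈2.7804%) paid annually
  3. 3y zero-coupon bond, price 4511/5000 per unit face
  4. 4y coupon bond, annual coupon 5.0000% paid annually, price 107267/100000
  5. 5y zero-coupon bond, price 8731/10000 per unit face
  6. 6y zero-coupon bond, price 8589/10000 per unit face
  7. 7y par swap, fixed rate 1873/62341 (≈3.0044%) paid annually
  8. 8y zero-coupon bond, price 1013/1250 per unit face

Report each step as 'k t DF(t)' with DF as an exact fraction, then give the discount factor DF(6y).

step 1 [1y] zero: DF = P = 4759/5000 ≈ 0.951800
step 2 [2y] swap r/1=88/3165: DF=(1 − 88/3165·(0.951800))/(1+88/3165) = 592/625 ≈ 0.947200
step 3 [3y] zero: DF = P = 4511/5000 ≈ 0.902200
step 4 [4y] bond c/1=1/20: DF=(107267/100000 − 1/20·(0.951800+0.947200+0.902200))/(1+1/20) = 4441/5000 ≈ 0.888200
step 5 [5y] zero: DF = P = 8731/10000 ≈ 0.873100
step 6 [6y] zero: DF = P = 8589/10000 ≈ 0.858900
step 7 [7y] swap r/1=1873/62341: DF=(1 − 1873/62341·(0.951800+0.947200+0.902200+0.888200+0.873100+0.858900))/(1+1873/62341) = 8127/10000 ≈ 0.812700
step 8 [8y] zero: DF = P = 1013/1250 ≈ 0.810400

1 1 4759/5000
2 2 592/625
3 3 4511/5000
4 4 4441/5000
5 5 8731/10000
6 6 8589/10000
7 7 8127/10000
8 8 1013/1250
DF(6y) = 8589/10000 ≈ 0.858900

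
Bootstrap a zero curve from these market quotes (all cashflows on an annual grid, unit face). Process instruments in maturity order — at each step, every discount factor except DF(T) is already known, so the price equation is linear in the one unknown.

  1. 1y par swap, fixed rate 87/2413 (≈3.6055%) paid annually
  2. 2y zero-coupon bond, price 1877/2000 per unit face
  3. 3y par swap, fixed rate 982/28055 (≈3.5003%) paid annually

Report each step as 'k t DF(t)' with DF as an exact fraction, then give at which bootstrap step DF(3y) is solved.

1 1 2413/2500
2 2 1877/2000
3 3 4509/5000
DF(3y) is solved at step 3

step 1 [1y] swap r/1=87/2413: DF=(1 − 87/2413·(0))/(1+87/2413) = 2413/2500 ≈ 0.965200
step 2 [2y] zero: DF = P = 1877/2000 ≈ 0.938500
step 3 [3y] swap r/1=982/28055: DF=(1 − 982/28055·(0.965200+0.938500))/(1+982/28055) = 4509/5000 ≈ 0.901800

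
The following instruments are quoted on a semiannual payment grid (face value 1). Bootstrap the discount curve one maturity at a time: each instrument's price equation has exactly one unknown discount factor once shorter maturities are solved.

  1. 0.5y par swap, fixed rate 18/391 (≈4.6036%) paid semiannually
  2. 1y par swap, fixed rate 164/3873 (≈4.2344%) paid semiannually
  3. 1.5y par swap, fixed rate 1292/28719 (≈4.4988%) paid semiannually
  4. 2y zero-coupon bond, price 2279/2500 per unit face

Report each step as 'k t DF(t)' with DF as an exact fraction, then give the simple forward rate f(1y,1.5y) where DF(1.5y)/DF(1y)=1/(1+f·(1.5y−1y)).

step 1 [0.5y] swap r/2=9/391: DF=(1 − 9/391·(0))/(1+9/391) = 391/400 ≈ 0.977500
step 2 [1y] swap r/2=82/3873: DF=(1 − 82/3873·(0.977500))/(1+82/3873) = 959/1000 ≈ 0.959000
step 3 [1.5y] swap r/2=646/28719: DF=(1 − 646/28719·(0.977500+0.959000))/(1+646/28719) = 4677/5000 ≈ 0.935400
step 4 [2y] zero: DF = P = 2279/2500 ≈ 0.911600

1 1/2 391/400
2 1 959/1000
3 3/2 4677/5000
4 2 2279/2500
f(1y,1.5y) = ((959/1000)/(4677/5000) − 1)/(1/2) = 236/4677 ≈ 5.0460%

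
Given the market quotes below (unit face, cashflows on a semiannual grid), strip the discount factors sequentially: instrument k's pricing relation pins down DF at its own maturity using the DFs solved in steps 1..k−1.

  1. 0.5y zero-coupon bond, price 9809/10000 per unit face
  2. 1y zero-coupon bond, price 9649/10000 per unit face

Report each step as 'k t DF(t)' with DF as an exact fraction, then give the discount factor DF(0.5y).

step 1 [0.5y] zero: DF = P = 9809/10000 ≈ 0.980900
step 2 [1y] zero: DF = P = 9649/10000 ≈ 0.964900

1 1/2 9809/10000
2 1 9649/10000
DF(0.5y) = 9809/10000 ≈ 0.980900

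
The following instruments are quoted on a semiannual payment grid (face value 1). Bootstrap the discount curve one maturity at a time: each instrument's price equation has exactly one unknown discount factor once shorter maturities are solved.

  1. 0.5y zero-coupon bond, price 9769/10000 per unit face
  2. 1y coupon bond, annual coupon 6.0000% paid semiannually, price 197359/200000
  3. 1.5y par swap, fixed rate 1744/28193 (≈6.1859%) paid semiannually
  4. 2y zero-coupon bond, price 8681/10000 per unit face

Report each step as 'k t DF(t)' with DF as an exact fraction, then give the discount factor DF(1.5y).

step 1 [0.5y] zero: DF = P = 9769/10000 ≈ 0.976900
step 2 [1y] bond c/2=3/100: DF=(197359/200000 − 3/100·(0.976900))/(1+3/100) = 581/625 ≈ 0.929600
step 3 [1.5y] swap r/2=872/28193: DF=(1 − 872/28193·(0.976900+0.929600))/(1+872/28193) = 1141/1250 ≈ 0.912800
step 4 [2y] zero: DF = P = 8681/10000 ≈ 0.868100

1 1/2 9769/10000
2 1 581/625
3 3/2 1141/1250
4 2 8681/10000
DF(1.5y) = 1141/1250 ≈ 0.912800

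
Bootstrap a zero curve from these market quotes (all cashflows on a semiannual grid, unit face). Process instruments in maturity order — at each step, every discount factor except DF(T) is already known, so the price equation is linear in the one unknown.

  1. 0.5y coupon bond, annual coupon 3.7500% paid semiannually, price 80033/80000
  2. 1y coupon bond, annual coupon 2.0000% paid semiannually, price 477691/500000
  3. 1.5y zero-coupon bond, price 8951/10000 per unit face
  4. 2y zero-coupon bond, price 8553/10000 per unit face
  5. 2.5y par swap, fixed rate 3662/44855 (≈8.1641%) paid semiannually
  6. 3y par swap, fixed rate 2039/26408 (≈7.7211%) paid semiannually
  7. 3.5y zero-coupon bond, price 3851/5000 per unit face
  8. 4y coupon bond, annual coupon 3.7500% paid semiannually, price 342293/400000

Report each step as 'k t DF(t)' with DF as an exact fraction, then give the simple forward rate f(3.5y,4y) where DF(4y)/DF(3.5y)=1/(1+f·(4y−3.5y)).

1 1/2 491/500
2 1 4681/5000
3 3/2 8951/10000
4 2 8553/10000
5 5/2 8169/10000
6 3 7961/10000
7 7/2 3851/5000
8 4 3643/5000
f(3.5y,4y) = ((3851/5000)/(3643/5000) − 1)/(1/2) = 416/3643 ≈ 11.4192%

step 1 [0.5y] bond c/2=3/160: DF=(80033/80000 − 3/160·(0))/(1+3/160) = 491/500 ≈ 0.982000
step 2 [1y] bond c/2=1/100: DF=(477691/500000 − 1/100·(0.982000))/(1+1/100) = 4681/5000 ≈ 0.936200
step 3 [1.5y] zero: DF = P = 8951/10000 ≈ 0.895100
step 4 [2y] zero: DF = P = 8553/10000 ≈ 0.855300
step 5 [2.5y] swap r/2=1831/44855: DF=(1 − 1831/44855·(0.982000+0.936200+0.895100+0.855300))/(1+1831/44855) = 8169/10000 ≈ 0.816900
step 6 [3y] swap r/2=2039/52816: DF=(1 − 2039/52816·(0.982000+0.936200+0.895100+0.855300+0.816900))/(1+2039/52816) = 7961/10000 ≈ 0.796100
step 7 [3.5y] zero: DF = P = 3851/5000 ≈ 0.770200
step 8 [4y] bond c/2=3/160: DF=(342293/400000 − 3/160·(0.982000+0.936200+0.895100+0.855300+0.816900+0.796100+0.770200))/(1+3/160) = 3643/5000 ≈ 0.728600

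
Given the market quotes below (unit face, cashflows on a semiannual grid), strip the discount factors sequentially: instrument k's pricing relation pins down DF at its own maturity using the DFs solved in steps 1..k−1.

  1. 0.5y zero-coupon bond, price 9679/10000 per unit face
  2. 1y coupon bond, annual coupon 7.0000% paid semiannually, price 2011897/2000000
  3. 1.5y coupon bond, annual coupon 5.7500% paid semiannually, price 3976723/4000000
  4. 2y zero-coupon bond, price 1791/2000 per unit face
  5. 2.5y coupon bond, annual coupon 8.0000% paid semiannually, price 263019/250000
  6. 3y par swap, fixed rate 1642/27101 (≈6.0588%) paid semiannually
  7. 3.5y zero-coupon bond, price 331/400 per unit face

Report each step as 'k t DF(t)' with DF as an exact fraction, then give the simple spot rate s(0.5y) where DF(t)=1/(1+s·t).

1 1/2 9679/10000
2 1 587/625
3 3/2 9131/10000
4 2 1791/2000
5 5/2 8687/10000
6 3 4179/5000
7 7/2 331/400
s(0.5y) = (1/(9679/10000) − 1)/(1/2) = 642/9679 ≈ 6.6329%

step 1 [0.5y] zero: DF = P = 9679/10000 ≈ 0.967900
step 2 [1y] bond c/2=7/200: DF=(2011897/2000000 − 7/200·(0.967900))/(1+7/200) = 587/625 ≈ 0.939200
step 3 [1.5y] bond c/2=23/800: DF=(3976723/4000000 − 23/800·(0.967900+0.939200))/(1+23/800) = 9131/10000 ≈ 0.913100
step 4 [2y] zero: DF = P = 1791/2000 ≈ 0.895500
step 5 [2.5y] bond c/2=1/25: DF=(263019/250000 − 1/25·(0.967900+0.939200+0.913100+0.895500))/(1+1/25) = 8687/10000 ≈ 0.868700
step 6 [3y] swap r/2=821/27101: DF=(1 − 821/27101·(0.967900+0.939200+0.913100+0.895500+0.868700))/(1+821/27101) = 4179/5000 ≈ 0.835800
step 7 [3.5y] zero: DF = P = 331/400 ≈ 0.827500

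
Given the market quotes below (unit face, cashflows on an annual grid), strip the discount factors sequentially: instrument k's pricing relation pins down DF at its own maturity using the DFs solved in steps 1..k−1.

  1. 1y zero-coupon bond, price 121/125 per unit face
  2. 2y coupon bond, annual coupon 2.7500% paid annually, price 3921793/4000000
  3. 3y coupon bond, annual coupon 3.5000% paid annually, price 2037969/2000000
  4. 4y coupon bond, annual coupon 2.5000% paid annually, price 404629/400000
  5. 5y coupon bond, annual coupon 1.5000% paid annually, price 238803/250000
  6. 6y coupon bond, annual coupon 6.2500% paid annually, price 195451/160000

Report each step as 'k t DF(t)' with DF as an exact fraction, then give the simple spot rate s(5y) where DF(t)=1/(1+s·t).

1 1 121/125
2 2 9283/10000
3 3 2301/2500
4 4 4591/5000
5 5 8859/10000
6 6 8779/10000
s(5y) = (1/(8859/10000) − 1)/(5) = 1141/44295 ≈ 2.5759%

step 1 [1y] zero: DF = P = 121/125 ≈ 0.968000
step 2 [2y] bond c/1=11/400: DF=(3921793/4000000 − 11/400·(0.968000))/(1+11/400) = 9283/10000 ≈ 0.928300
step 3 [3y] bond c/1=7/200: DF=(2037969/2000000 − 7/200·(0.968000+0.928300))/(1+7/200) = 2301/2500 ≈ 0.920400
step 4 [4y] bond c/1=1/40: DF=(404629/400000 − 1/40·(0.968000+0.928300+0.920400))/(1+1/40) = 4591/5000 ≈ 0.918200
step 5 [5y] bond c/1=3/200: DF=(238803/250000 − 3/200·(0.968000+0.928300+0.920400+0.918200))/(1+3/200) = 8859/10000 ≈ 0.885900
step 6 [6y] bond c/1=1/16: DF=(195451/160000 − 1/16·(0.968000+0.928300+0.920400+0.918200+0.885900))/(1+1/16) = 8779/10000 ≈ 0.877900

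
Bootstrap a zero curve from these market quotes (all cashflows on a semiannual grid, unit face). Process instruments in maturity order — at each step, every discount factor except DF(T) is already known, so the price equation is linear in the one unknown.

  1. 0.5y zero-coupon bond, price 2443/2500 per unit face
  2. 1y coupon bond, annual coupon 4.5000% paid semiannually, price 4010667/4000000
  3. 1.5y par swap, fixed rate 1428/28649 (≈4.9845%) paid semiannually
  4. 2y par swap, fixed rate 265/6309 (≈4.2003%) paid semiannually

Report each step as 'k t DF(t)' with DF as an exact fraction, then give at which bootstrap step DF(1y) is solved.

step 1 [0.5y] zero: DF = P = 2443/2500 ≈ 0.977200
step 2 [1y] bond c/2=9/400: DF=(4010667/4000000 − 9/400·(0.977200))/(1+9/400) = 9591/10000 ≈ 0.959100
step 3 [1.5y] swap r/2=714/28649: DF=(1 − 714/28649·(0.977200+0.959100))/(1+714/28649) = 4643/5000 ≈ 0.928600
step 4 [2y] swap r/2=265/12618: DF=(1 − 265/12618·(0.977200+0.959100+0.928600))/(1+265/12618) = 1841/2000 ≈ 0.920500

1 1/2 2443/2500
2 1 9591/10000
3 3/2 4643/5000
4 2 1841/2000
DF(1y) is solved at step 2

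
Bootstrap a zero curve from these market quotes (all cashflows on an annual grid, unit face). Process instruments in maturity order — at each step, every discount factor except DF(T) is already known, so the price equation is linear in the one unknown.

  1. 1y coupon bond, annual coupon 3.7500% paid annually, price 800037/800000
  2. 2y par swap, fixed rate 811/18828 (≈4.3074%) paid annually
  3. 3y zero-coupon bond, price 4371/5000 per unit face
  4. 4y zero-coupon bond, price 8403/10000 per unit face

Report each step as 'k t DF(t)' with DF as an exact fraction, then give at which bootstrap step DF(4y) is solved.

1 1 9639/10000
2 2 9189/10000
3 3 4371/5000
4 4 8403/10000
DF(4y) is solved at step 4

step 1 [1y] bond c/1=3/80: DF=(800037/800000 − 3/80·(0))/(1+3/80) = 9639/10000 ≈ 0.963900
step 2 [2y] swap r/1=811/18828: DF=(1 − 811/18828·(0.963900))/(1+811/18828) = 9189/10000 ≈ 0.918900
step 3 [3y] zero: DF = P = 4371/5000 ≈ 0.874200
step 4 [4y] zero: DF = P = 8403/10000 ≈ 0.840300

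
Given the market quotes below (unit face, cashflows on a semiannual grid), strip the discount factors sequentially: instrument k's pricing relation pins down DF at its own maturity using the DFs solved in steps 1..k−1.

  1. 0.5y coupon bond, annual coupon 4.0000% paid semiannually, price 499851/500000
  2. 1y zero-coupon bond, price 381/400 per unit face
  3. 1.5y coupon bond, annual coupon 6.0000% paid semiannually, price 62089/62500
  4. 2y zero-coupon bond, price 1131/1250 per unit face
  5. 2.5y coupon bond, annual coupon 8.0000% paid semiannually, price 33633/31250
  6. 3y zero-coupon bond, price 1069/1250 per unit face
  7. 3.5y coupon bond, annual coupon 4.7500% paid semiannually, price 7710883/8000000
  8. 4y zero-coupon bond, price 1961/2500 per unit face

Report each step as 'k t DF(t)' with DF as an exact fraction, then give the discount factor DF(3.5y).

step 1 [0.5y] bond c/2=1/50: DF=(499851/500000 − 1/50·(0))/(1+1/50) = 9801/10000 ≈ 0.980100
step 2 [1y] zero: DF = P = 381/400 ≈ 0.952500
step 3 [1.5y] bond c/2=3/100: DF=(62089/62500 − 3/100·(0.980100+0.952500))/(1+3/100) = 4541/5000 ≈ 0.908200
step 4 [2y] zero: DF = P = 1131/1250 ≈ 0.904800
step 5 [2.5y] bond c/2=1/25: DF=(33633/31250 − 1/25·(0.980100+0.952500+0.908200+0.904800))/(1+1/25) = 2227/2500 ≈ 0.890800
step 6 [3y] zero: DF = P = 1069/1250 ≈ 0.855200
step 7 [3.5y] bond c/2=19/800: DF=(7710883/8000000 − 19/800·(0.980100+0.952500+0.908200+0.904800+0.890800+0.855200))/(1+19/800) = 8141/10000 ≈ 0.814100
step 8 [4y] zero: DF = P = 1961/2500 ≈ 0.784400

1 1/2 9801/10000
2 1 381/400
3 3/2 4541/5000
4 2 1131/1250
5 5/2 2227/2500
6 3 1069/1250
7 7/2 8141/10000
8 4 1961/2500
DF(3.5y) = 8141/10000 ≈ 0.814100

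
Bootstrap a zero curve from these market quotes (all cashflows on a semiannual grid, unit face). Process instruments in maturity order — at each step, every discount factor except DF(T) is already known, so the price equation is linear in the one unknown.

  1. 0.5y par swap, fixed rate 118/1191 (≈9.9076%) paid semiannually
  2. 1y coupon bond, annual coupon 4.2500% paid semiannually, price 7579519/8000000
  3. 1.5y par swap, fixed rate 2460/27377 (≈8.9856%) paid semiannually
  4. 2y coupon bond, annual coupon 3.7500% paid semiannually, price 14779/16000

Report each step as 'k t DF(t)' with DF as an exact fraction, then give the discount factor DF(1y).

step 1 [0.5y] swap r/2=59/1191: DF=(1 − 59/1191·(0))/(1+59/1191) = 1191/1250 ≈ 0.952800
step 2 [1y] bond c/2=17/800: DF=(7579519/8000000 − 17/800·(0.952800))/(1+17/800) = 9079/10000 ≈ 0.907900
step 3 [1.5y] swap r/2=1230/27377: DF=(1 − 1230/27377·(0.952800+0.907900))/(1+1230/27377) = 877/1000 ≈ 0.877000
step 4 [2y] bond c/2=3/160: DF=(14779/16000 − 3/160·(0.952800+0.907900+0.877000))/(1+3/160) = 8563/10000 ≈ 0.856300

1 1/2 1191/1250
2 1 9079/10000
3 3/2 877/1000
4 2 8563/10000
DF(1y) = 9079/10000 ≈ 0.907900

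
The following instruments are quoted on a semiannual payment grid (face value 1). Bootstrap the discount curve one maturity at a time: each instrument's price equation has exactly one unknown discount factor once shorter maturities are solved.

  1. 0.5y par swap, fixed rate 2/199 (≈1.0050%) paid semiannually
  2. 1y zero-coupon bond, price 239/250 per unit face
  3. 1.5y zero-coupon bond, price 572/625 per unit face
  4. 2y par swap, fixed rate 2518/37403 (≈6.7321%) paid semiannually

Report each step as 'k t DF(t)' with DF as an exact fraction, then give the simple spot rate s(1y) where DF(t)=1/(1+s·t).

step 1 [0.5y] swap r/2=1/199: DF=(1 − 1/199·(0))/(1+1/199) = 199/200 ≈ 0.995000
step 2 [1y] zero: DF = P = 239/250 ≈ 0.956000
step 3 [1.5y] zero: DF = P = 572/625 ≈ 0.915200
step 4 [2y] swap r/2=1259/37403: DF=(1 − 1259/37403·(0.995000+0.956000+0.915200))/(1+1259/37403) = 8741/10000 ≈ 0.874100

1 1/2 199/200
2 1 239/250
3 3/2 572/625
4 2 8741/10000
s(1y) = (1/(239/250) − 1)/(1) = 11/239 ≈ 4.6025%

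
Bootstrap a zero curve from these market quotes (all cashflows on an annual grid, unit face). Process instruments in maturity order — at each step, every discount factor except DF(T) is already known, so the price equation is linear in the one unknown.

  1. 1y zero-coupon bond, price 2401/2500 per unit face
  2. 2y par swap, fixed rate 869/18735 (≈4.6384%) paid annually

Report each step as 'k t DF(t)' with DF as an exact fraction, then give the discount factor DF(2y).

step 1 [1y] zero: DF = P = 2401/2500 ≈ 0.960400
step 2 [2y] swap r/1=869/18735: DF=(1 − 869/18735·(0.960400))/(1+869/18735) = 9131/10000 ≈ 0.913100

1 1 2401/2500
2 2 9131/10000
DF(2y) = 9131/10000 ≈ 0.913100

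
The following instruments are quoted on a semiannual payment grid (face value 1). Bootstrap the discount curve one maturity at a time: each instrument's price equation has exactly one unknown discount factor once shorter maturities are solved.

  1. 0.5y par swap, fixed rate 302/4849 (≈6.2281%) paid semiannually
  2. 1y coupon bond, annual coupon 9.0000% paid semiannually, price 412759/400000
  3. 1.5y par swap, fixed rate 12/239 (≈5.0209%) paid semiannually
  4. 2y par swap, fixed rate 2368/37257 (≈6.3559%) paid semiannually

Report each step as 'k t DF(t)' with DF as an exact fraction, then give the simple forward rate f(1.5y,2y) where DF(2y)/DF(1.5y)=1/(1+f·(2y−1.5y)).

1 1/2 4849/5000
2 1 9457/10000
3 3/2 4643/5000
4 2 551/625
f(1.5y,2y) = ((4643/5000)/(551/625) − 1)/(1/2) = 235/2204 ≈ 10.6624%

step 1 [0.5y] swap r/2=151/4849: DF=(1 − 151/4849·(0))/(1+151/4849) = 4849/5000 ≈ 0.969800
step 2 [1y] bond c/2=9/200: DF=(412759/400000 − 9/200·(0.969800))/(1+9/200) = 9457/10000 ≈ 0.945700
step 3 [1.5y] swap r/2=6/239: DF=(1 − 6/239·(0.969800+0.945700))/(1+6/239) = 4643/5000 ≈ 0.928600
step 4 [2y] swap r/2=1184/37257: DF=(1 − 1184/37257·(0.969800+0.945700+0.928600))/(1+1184/37257) = 551/625 ≈ 0.881600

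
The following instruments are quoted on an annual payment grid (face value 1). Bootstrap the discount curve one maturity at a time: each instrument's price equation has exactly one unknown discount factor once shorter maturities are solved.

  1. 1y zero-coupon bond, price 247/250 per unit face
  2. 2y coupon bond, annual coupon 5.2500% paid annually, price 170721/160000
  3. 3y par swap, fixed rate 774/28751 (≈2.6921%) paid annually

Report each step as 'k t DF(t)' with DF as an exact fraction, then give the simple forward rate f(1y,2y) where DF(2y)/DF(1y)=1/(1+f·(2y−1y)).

1 1 247/250
2 2 1929/2000
3 3 4613/5000
f(1y,2y) = ((247/250)/(1929/2000) − 1)/(1) = 47/1929 ≈ 2.4365%

step 1 [1y] zero: DF = P = 247/250 ≈ 0.988000
step 2 [2y] bond c/1=21/400: DF=(170721/160000 − 21/400·(0.988000))/(1+21/400) = 1929/2000 ≈ 0.964500
step 3 [3y] swap r/1=774/28751: DF=(1 − 774/28751·(0.988000+0.964500))/(1+774/28751) = 4613/5000 ≈ 0.922600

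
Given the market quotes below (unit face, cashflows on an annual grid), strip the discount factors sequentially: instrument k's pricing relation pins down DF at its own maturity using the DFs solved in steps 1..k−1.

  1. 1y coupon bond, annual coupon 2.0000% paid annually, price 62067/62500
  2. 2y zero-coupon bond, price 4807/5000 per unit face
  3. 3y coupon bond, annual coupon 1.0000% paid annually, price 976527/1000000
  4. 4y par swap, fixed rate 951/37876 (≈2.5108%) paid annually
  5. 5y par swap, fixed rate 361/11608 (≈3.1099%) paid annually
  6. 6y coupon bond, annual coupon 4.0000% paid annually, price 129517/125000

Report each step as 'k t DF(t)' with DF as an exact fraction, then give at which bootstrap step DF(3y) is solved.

1 1 1217/1250
2 2 4807/5000
3 3 9477/10000
4 4 9049/10000
5 5 2139/2500
6 6 8177/10000
DF(3y) is solved at step 3

step 1 [1y] bond c/1=1/50: DF=(62067/62500 − 1/50·(0))/(1+1/50) = 1217/1250 ≈ 0.973600
step 2 [2y] zero: DF = P = 4807/5000 ≈ 0.961400
step 3 [3y] bond c/1=1/100: DF=(976527/1000000 − 1/100·(0.973600+0.961400))/(1+1/100) = 9477/10000 ≈ 0.947700
step 4 [4y] swap r/1=951/37876: DF=(1 − 951/37876·(0.973600+0.961400+0.947700))/(1+951/37876) = 9049/10000 ≈ 0.904900
step 5 [5y] swap r/1=361/11608: DF=(1 − 361/11608·(0.973600+0.961400+0.947700+0.904900))/(1+361/11608) = 2139/2500 ≈ 0.855600
step 6 [6y] bond c/1=1/25: DF=(129517/125000 − 1/25·(0.973600+0.961400+0.947700+0.904900+0.855600))/(1+1/25) = 8177/10000 ≈ 0.817700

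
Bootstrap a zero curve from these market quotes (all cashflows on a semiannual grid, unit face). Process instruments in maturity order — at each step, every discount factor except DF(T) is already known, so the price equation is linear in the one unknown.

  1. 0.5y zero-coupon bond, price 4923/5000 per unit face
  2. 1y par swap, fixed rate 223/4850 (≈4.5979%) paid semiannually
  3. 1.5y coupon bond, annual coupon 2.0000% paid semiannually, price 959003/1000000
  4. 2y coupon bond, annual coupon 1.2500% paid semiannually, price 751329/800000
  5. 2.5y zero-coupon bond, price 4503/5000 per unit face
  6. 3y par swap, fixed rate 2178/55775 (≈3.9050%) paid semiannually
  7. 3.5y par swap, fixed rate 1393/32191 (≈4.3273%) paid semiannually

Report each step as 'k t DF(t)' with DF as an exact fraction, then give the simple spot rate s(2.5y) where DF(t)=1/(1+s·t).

step 1 [0.5y] zero: DF = P = 4923/5000 ≈ 0.984600
step 2 [1y] swap r/2=223/9700: DF=(1 − 223/9700·(0.984600))/(1+223/9700) = 4777/5000 ≈ 0.955400
step 3 [1.5y] bond c/2=1/100: DF=(959003/1000000 − 1/100·(0.984600+0.955400))/(1+1/100) = 9303/10000 ≈ 0.930300
step 4 [2y] bond c/2=1/160: DF=(751329/800000 − 1/160·(0.984600+0.955400+0.930300))/(1+1/160) = 1831/2000 ≈ 0.915500
step 5 [2.5y] zero: DF = P = 4503/5000 ≈ 0.900600
step 6 [3y] swap r/2=1089/55775: DF=(1 − 1089/55775·(0.984600+0.955400+0.930300+0.915500+0.900600))/(1+1089/55775) = 8911/10000 ≈ 0.891100
step 7 [3.5y] swap r/2=1393/64382: DF=(1 − 1393/64382·(0.984600+0.955400+0.930300+0.915500+0.900600+0.891100))/(1+1393/64382) = 8607/10000 ≈ 0.860700

1 1/2 4923/5000
2 1 4777/5000
3 3/2 9303/10000
4 2 1831/2000
5 5/2 4503/5000
6 3 8911/10000
7 7/2 8607/10000
s(2.5y) = (1/(4503/5000) − 1)/(5/2) = 994/22515 ≈ 4.4148%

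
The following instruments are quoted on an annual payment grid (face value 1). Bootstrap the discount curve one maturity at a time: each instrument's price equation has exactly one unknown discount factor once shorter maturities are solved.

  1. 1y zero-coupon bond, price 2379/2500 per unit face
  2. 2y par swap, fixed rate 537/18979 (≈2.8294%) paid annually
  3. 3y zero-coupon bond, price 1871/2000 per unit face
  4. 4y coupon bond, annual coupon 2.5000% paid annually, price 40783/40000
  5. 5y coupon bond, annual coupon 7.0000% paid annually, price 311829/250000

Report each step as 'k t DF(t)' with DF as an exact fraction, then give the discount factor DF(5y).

1 1 2379/2500
2 2 9463/10000
3 3 1871/2000
4 4 1157/1250
5 5 4599/5000
DF(5y) = 4599/5000 ≈ 0.919800

step 1 [1y] zero: DF = P = 2379/2500 ≈ 0.951600
step 2 [2y] swap r/1=537/18979: DF=(1 − 537/18979·(0.951600))/(1+537/18979) = 9463/10000 ≈ 0.946300
step 3 [3y] zero: DF = P = 1871/2000 ≈ 0.935500
step 4 [4y] bond c/1=1/40: DF=(40783/40000 − 1/40·(0.951600+0.946300+0.935500))/(1+1/40) = 1157/1250 ≈ 0.925600
step 5 [5y] bond c/1=7/100: DF=(311829/250000 − 7/100·(0.951600+0.946300+0.935500+0.925600))/(1+7/100) = 4599/5000 ≈ 0.919800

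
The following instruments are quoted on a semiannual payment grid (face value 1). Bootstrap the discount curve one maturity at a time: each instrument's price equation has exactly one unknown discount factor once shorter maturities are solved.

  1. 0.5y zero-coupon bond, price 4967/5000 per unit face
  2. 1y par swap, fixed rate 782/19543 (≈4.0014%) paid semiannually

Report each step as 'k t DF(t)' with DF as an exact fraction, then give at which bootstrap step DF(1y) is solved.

step 1 [0.5y] zero: DF = P = 4967/5000 ≈ 0.993400
step 2 [1y] swap r/2=391/19543: DF=(1 − 391/19543·(0.993400))/(1+391/19543) = 9609/10000 ≈ 0.960900

1 1/2 4967/5000
2 1 9609/10000
DF(1y) is solved at step 2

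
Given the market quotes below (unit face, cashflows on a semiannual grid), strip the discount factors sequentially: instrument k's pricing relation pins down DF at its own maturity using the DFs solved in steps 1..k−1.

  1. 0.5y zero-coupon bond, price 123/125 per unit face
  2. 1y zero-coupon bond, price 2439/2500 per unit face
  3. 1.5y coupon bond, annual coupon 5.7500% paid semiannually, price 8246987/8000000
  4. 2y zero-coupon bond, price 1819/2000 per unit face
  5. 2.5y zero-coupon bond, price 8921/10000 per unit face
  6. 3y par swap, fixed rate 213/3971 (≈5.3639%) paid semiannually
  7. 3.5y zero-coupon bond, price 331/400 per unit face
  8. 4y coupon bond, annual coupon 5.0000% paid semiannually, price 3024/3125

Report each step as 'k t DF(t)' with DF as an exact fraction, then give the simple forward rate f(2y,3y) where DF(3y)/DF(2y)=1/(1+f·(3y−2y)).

1 1/2 123/125
2 1 2439/2500
3 3/2 9473/10000
4 2 1819/2000
5 5/2 8921/10000
6 3 8509/10000
7 7/2 331/400
8 4 7883/10000
f(2y,3y) = ((1819/2000)/(8509/10000) − 1)/(1) = 586/8509 ≈ 6.8868%

step 1 [0.5y] zero: DF = P = 123/125 ≈ 0.984000
step 2 [1y] zero: DF = P = 2439/2500 ≈ 0.975600
step 3 [1.5y] bond c/2=23/800: DF=(8246987/8000000 − 23/800·(0.984000+0.975600))/(1+23/800) = 9473/10000 ≈ 0.947300
step 4 [2y] zero: DF = P = 1819/2000 ≈ 0.909500
step 5 [2.5y] zero: DF = P = 8921/10000 ≈ 0.892100
step 6 [3y] swap r/2=213/7942: DF=(1 − 213/7942·(0.984000+0.975600+0.947300+0.909500+0.892100))/(1+213/7942) = 8509/10000 ≈ 0.850900
step 7 [3.5y] zero: DF = P = 331/400 ≈ 0.827500
step 8 [4y] bond c/2=1/40: DF=(3024/3125 − 1/40·(0.984000+0.975600+0.947300+0.909500+0.892100+0.850900+0.827500))/(1+1/40) = 7883/10000 ≈ 0.788300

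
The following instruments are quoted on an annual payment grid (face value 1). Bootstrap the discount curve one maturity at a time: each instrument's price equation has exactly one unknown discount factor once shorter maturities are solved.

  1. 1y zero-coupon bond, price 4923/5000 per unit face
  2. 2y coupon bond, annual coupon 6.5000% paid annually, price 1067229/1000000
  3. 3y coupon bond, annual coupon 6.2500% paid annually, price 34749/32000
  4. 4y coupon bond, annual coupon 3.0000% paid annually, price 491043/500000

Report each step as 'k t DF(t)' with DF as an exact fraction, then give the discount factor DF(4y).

step 1 [1y] zero: DF = P = 4923/5000 ≈ 0.984600
step 2 [2y] bond c/1=13/200: DF=(1067229/1000000 − 13/200·(0.984600))/(1+13/200) = 471/500 ≈ 0.942000
step 3 [3y] bond c/1=1/16: DF=(34749/32000 − 1/16·(0.984600+0.942000))/(1+1/16) = 9087/10000 ≈ 0.908700
step 4 [4y] bond c/1=3/100: DF=(491043/500000 − 3/100·(0.984600+0.942000+0.908700))/(1+3/100) = 8709/10000 ≈ 0.870900

1 1 4923/5000
2 2 471/500
3 3 9087/10000
4 4 8709/10000
DF(4y) = 8709/10000 ≈ 0.870900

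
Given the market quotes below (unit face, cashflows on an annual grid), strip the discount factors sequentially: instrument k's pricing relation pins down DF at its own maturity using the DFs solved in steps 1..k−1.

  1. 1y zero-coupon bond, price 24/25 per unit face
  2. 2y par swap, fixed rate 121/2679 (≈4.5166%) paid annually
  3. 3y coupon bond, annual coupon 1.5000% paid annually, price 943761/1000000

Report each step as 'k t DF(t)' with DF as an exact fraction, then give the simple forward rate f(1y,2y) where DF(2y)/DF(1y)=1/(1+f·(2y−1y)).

step 1 [1y] zero: DF = P = 24/25 ≈ 0.960000
step 2 [2y] swap r/1=121/2679: DF=(1 − 121/2679·(0.960000))/(1+121/2679) = 9153/10000 ≈ 0.915300
step 3 [3y] bond c/1=3/200: DF=(943761/1000000 − 3/200·(0.960000+0.915300))/(1+3/200) = 9021/10000 ≈ 0.902100

1 1 24/25
2 2 9153/10000
3 3 9021/10000
f(1y,2y) = ((24/25)/(9153/10000) − 1)/(1) = 149/3051 ≈ 4.8836%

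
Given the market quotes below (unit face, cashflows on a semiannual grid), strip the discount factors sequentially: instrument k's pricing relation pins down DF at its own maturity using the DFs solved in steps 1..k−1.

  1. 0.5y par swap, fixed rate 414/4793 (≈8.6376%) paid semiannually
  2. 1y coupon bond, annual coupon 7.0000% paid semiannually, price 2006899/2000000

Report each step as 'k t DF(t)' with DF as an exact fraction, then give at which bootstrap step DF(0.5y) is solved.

step 1 [0.5y] swap r/2=207/4793: DF=(1 − 207/4793·(0))/(1+207/4793) = 4793/5000 ≈ 0.958600
step 2 [1y] bond c/2=7/200: DF=(2006899/2000000 − 7/200·(0.958600))/(1+7/200) = 9371/10000 ≈ 0.937100

1 1/2 4793/5000
2 1 9371/10000
DF(0.5y) is solved at step 1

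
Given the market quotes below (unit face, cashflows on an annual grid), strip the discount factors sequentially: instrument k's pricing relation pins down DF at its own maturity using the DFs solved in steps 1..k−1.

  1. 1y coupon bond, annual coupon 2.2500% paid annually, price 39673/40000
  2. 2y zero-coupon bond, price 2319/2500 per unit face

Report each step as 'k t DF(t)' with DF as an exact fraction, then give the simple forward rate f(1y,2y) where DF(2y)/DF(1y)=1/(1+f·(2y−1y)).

1 1 97/100
2 2 2319/2500
f(1y,2y) = ((97/100)/(2319/2500) − 1)/(1) = 106/2319 ≈ 4.5709%

step 1 [1y] bond c/1=9/400: DF=(39673/40000 − 9/400·(0))/(1+9/400) = 97/100 ≈ 0.970000
step 2 [2y] zero: DF = P = 2319/2500 ≈ 0.927600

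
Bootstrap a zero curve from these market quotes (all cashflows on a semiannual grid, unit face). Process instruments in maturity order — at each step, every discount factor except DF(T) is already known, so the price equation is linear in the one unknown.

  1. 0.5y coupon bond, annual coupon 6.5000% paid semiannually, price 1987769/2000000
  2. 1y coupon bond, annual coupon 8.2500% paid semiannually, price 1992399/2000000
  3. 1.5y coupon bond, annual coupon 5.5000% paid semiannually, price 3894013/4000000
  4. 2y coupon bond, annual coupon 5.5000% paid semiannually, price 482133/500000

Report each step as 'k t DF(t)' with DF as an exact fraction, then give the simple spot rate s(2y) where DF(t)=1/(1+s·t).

1 1/2 4813/5000
2 1 4593/5000
3 3/2 8971/10000
4 2 8641/10000
s(2y) = (1/(8641/10000) − 1)/(2) = 1359/17282 ≈ 7.8637%

step 1 [0.5y] bond c/2=13/400: DF=(1987769/2000000 − 13/400·(0))/(1+13/400) = 4813/5000 ≈ 0.962600
step 2 [1y] bond c/2=33/800: DF=(1992399/2000000 − 33/800·(0.962600))/(1+33/800) = 4593/5000 ≈ 0.918600
step 3 [1.5y] bond c/2=11/400: DF=(3894013/4000000 − 11/400·(0.962600+0.918600))/(1+11/400) = 8971/10000 ≈ 0.897100
step 4 [2y] bond c/2=11/400: DF=(482133/500000 − 11/400·(0.962600+0.918600+0.897100))/(1+11/400) = 8641/10000 ≈ 0.864100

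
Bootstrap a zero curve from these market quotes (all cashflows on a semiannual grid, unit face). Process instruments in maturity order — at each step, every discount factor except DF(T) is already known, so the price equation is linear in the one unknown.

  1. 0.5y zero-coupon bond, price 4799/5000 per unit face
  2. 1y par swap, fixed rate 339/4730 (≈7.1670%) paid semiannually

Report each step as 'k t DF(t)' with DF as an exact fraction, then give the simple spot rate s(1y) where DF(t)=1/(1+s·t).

1 1/2 4799/5000
2 1 4661/5000
s(1y) = (1/(4661/5000) − 1)/(1) = 339/4661 ≈ 7.2731%

step 1 [0.5y] zero: DF = P = 4799/5000 ≈ 0.959800
step 2 [1y] swap r/2=339/9460: DF=(1 − 339/9460·(0.959800))/(1+339/9460) = 4661/5000 ≈ 0.932200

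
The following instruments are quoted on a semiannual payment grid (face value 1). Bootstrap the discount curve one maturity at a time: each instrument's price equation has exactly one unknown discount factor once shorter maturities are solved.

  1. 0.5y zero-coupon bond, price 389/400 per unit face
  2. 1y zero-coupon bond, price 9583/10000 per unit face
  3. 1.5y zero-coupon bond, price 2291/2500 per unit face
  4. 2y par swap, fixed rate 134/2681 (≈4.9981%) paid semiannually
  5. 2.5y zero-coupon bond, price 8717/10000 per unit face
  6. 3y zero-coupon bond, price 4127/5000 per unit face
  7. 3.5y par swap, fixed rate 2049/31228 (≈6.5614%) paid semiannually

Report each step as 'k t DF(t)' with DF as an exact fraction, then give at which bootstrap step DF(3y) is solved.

step 1 [0.5y] zero: DF = P = 389/400 ≈ 0.972500
step 2 [1y] zero: DF = P = 9583/10000 ≈ 0.958300
step 3 [1.5y] zero: DF = P = 2291/2500 ≈ 0.916400
step 4 [2y] swap r/2=67/2681: DF=(1 − 67/2681·(0.972500+0.958300+0.916400))/(1+67/2681) = 4531/5000 ≈ 0.906200
step 5 [2.5y] zero: DF = P = 8717/10000 ≈ 0.871700
step 6 [3y] zero: DF = P = 4127/5000 ≈ 0.825400
step 7 [3.5y] swap r/2=2049/62456: DF=(1 − 2049/62456·(0.972500+0.958300+0.916400+0.906200+0.871700+0.825400))/(1+2049/62456) = 7951/10000 ≈ 0.795100

1 1/2 389/400
2 1 9583/10000
3 3/2 2291/2500
4 2 4531/5000
5 5/2 8717/10000
6 3 4127/5000
7 7/2 7951/10000
DF(3y) is solved at step 6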